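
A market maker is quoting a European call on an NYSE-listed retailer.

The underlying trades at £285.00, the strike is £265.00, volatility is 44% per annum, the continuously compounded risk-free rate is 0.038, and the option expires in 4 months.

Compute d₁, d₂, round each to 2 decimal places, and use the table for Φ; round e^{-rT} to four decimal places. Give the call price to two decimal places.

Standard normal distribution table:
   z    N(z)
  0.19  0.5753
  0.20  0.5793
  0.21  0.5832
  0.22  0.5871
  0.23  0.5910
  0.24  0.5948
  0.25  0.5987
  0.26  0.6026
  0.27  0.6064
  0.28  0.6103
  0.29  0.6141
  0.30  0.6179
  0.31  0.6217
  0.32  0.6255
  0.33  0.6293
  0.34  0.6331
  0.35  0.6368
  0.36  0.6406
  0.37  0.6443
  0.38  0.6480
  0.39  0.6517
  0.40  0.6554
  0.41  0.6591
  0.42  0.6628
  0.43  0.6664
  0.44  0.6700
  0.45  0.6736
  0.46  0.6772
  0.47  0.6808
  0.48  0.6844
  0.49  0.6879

σ√T = 0.44 × 0.5774 = 0.2540
ln(S/K) + (r + σ²/2)T = ln(285/265) + (0.038 + 0.44²/2)·0.3333 = 0.0728 + 0.0449 = 0.1177
d₁ = 0.1177 / 0.2540 = 0.4633 ≈ 0.46
d₂ = d₁ − σ√T = 0.4633 − 0.2540 = 0.2093 ≈ 0.21
exp(−rT) = exp(−0.038·0.3333) = 0.9874
N(d₁) = N(0.46) = 0.6772;  N(d₂) = N(0.21) = 0.5832
C = 285·0.6772 − 265·0.9874·0.5832 = 193.0020 − 152.6007 = 40.4013

£40.40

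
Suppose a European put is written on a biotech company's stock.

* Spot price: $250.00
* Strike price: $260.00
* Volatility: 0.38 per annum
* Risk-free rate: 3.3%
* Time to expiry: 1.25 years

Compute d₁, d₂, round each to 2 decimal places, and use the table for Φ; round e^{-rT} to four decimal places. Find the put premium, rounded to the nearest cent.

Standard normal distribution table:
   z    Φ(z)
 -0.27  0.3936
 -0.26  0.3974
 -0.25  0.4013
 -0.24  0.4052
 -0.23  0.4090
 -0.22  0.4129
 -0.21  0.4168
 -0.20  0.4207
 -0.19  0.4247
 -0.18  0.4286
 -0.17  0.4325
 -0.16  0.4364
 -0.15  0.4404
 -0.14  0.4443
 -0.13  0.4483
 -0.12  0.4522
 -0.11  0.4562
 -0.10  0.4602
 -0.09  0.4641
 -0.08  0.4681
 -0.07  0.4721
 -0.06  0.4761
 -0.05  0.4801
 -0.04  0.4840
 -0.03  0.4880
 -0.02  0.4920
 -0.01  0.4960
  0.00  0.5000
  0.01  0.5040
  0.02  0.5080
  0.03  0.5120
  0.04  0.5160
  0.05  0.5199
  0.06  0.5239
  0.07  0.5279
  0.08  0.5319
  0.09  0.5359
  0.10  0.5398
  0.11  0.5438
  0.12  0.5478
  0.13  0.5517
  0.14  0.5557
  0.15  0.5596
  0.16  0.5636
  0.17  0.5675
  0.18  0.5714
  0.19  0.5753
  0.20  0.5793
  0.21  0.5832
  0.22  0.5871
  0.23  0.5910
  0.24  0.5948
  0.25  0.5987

$42.28

σ√T = 0.38·√1.25 = 0.4249
d₁ = [ln(250/260) + (0.033 + 0.38²/2)·1.25] / 0.4249 = [-0.0392 + 0.1315] / 0.4249 = 0.2172 → 0.22
d₂ = d₁ − σ√T = 0.2172 − 0.4249 = -0.2077 → -0.21
exp(−rT) = exp(−0.033·1.25) = 0.9596
N(−d₂) = N(0.21) = 0.5832;  N(−d₁) = N(-0.22) = 0.4129
P = 260·0.9596·0.5832 − 250·0.4129 = 145.5061 − 103.2250 = 42.2811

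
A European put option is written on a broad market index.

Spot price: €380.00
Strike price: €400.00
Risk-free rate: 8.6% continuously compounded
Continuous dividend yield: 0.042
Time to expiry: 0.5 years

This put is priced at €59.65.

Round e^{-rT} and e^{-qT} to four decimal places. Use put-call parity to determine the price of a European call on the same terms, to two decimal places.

exp(−qT) = exp(−0.042·0.5) = 0.9792;  exp(−rT) = exp(−0.086·0.5) = 0.9579
Put-call parity: C − P = S·e^(−qT) − K·e^(−rT) = 380·0.9792 − 400·0.9579 = 372.0960 − 383.1600 = -11.0640
C = P + (C − P) = 59.65 + (-11.0640) = 48.5860

€48.59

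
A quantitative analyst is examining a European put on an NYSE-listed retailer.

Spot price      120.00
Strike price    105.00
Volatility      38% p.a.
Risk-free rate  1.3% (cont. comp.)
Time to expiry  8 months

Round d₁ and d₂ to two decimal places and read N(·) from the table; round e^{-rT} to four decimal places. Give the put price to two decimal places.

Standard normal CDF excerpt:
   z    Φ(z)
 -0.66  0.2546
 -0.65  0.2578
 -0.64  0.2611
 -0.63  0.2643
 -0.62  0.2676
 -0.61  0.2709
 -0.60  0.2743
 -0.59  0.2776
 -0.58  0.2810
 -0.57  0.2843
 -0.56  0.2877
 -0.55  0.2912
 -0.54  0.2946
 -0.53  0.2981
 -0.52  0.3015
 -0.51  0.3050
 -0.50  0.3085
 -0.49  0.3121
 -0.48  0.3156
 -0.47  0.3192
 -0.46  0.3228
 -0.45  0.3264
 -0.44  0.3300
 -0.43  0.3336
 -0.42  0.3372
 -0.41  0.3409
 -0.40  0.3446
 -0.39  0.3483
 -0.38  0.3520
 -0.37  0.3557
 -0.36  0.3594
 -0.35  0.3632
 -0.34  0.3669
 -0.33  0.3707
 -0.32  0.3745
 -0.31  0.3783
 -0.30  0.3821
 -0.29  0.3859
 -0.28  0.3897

7.27

σ√T = 0.38·√0.6667 = 0.3103
d₁ = [ln(120/105) + (0.013 + ½·0.38²)·0.6667] / (σ√T) = (0.1335 + 0.0568) / 0.3103 = 0.6134 ≈ 0.61
d₂ = 0.6134 − 0.3103 = 0.3032 ≈ 0.30
exp(−rT) = exp(−0.013·0.6667) = 0.9914
N(−d₂) = N(-0.30) = 0.3821;  N(−d₁) = N(-0.61) = 0.2709
P = 105·0.9914·0.3821 − 120·0.2709 = 39.7755 − 32.5080 = 7.2675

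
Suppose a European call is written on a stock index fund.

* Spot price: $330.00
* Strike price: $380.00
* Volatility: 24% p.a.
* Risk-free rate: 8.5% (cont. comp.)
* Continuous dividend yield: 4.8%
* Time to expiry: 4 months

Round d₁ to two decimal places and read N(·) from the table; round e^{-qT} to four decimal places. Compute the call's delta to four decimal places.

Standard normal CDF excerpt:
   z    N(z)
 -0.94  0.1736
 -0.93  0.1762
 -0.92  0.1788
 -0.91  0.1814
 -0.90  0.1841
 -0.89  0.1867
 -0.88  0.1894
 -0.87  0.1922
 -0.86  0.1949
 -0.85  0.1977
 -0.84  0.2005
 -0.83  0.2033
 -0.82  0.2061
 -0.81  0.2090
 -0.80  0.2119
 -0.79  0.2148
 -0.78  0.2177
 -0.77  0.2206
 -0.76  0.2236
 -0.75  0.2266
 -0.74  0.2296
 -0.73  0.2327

0.1918

σ√T = 0.24·√0.3333 = 0.1386
d₁ = [ln(330/380) + (0.085 − 0.048 + 0.24²/2)·0.3333] / 0.1386 = [-0.1411 + 0.0219] / 0.1386 = -0.8599 ⇒ -0.86
N(d₁) = N(-0.86) = 0.1949
Δ_call = exp(−qT)·N(d₁) = 0.9841·0.1949 = 0.1918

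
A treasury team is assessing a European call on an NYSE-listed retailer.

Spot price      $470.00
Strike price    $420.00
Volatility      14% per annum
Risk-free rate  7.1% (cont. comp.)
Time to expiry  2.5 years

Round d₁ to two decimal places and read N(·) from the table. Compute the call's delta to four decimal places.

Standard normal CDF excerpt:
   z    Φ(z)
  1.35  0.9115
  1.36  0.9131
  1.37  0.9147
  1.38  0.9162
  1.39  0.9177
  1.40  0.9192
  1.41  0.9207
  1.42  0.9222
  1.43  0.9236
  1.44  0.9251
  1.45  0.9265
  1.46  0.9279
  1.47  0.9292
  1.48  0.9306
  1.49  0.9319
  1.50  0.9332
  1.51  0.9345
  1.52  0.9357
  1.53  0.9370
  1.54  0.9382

0.9222

σ√T = 0.14 × 1.5811 = 0.2214
d₁ = [ln(470/420) + (0.071 + 0.14²/2)·2.5] / 0.2214 = [0.1125 + 0.2020] / 0.2214 = 1.4207 ≈ 1.42
N(d₁) = N(1.42) = 0.9222
Δ_call = N(d₁) = 0.9222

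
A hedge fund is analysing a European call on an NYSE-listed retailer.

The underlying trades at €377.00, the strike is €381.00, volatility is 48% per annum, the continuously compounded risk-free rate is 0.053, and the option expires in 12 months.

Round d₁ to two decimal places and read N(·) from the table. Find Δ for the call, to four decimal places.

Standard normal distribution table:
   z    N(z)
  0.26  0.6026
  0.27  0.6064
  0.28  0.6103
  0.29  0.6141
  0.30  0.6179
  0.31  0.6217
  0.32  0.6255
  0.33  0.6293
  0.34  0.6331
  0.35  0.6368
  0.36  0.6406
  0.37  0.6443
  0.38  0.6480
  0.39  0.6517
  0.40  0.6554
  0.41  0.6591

0.6293

T = 1;  σ√T = 0.4800
ln(S/K) + (r + σ²/2)T = ln(377/381) + (0.053 + 0.48²/2)·1 = -0.0106 + 0.1682 = 0.1576
d₁ = 0.1576 / 0.4800 = 0.3284 ≈ 0.33
N(d₁) = N(0.33) = 0.6293
Δ_call = N(d₁) = 0.6293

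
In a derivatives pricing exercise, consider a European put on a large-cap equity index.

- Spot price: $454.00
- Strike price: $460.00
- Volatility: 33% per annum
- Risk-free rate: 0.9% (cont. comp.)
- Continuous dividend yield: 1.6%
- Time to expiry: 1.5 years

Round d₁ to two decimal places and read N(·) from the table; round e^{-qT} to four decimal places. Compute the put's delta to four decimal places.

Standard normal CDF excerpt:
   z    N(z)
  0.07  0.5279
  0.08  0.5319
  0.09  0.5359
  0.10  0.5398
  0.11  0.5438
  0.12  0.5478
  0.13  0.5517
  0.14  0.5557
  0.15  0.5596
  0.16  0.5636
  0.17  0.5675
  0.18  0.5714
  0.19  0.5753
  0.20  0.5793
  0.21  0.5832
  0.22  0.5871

-0.4338

T = 1.5;  σ√T = 0.4042
d₁ = [ln(454/460) + (0.009 − 0.016 + 0.33²/2)·1.5] / 0.4042 = [-0.0131 + 0.0712] / 0.4042 = 0.1436 ≈ 0.14
N(d₁) = N(0.14) = 0.5557
Δ_put = e^(−qT)·(N(d₁) − 1) = 0.9763·(0.5557 − 1) = -0.4338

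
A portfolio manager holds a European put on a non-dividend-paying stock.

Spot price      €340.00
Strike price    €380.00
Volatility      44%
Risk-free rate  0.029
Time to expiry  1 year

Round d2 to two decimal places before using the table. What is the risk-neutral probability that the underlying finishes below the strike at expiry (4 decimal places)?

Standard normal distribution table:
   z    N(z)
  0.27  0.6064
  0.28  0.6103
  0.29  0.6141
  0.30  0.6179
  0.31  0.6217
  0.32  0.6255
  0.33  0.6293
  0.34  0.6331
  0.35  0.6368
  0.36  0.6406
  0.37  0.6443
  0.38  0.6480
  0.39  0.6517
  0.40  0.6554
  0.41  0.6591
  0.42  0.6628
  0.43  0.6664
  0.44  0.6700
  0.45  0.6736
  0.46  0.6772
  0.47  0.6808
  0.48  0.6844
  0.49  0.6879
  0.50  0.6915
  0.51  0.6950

0.6591

σ√T = 0.44·√1 = 0.4400
ln(S/K) + (r + σ²/2)T = ln(340/380) + (0.029 + 0.44²/2)·1 = -0.1112 + 0.1258 = 0.0146
d₁ = 0.0146 / 0.4400 = 0.0331 → 0.03
d₂ = d₁ − σ√T = 0.0331 − 0.4400 = -0.4069 → -0.41
Risk-neutral Pr[S_T < K] = N(−d₂) = N(0.41) = 0.6591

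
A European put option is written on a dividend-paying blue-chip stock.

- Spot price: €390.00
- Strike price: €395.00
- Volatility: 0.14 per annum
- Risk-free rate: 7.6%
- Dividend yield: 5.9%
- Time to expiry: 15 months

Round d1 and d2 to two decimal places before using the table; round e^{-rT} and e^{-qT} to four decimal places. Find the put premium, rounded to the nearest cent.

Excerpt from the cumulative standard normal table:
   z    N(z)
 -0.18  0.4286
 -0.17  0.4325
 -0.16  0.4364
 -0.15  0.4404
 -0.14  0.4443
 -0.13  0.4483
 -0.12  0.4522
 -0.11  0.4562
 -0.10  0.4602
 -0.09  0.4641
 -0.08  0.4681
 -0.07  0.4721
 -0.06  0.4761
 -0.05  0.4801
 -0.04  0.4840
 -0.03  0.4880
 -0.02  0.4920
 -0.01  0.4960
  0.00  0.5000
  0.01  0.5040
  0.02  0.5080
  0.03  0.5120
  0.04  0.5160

€20.07

σ√T = 0.14 × 1.1180 = 0.1565
d₁ = [ln(390/395) + (0.076 − 0.059 + 0.14²/2)·1.25] / 0.1565 = [-0.0127 + 0.0335] / 0.1565 = 0.1326 → 0.13
d₂ = d₁ − σ√T = 0.1326 − 0.1565 = -0.0239 → -0.02
e^(−qT) = e^(−0.059·1.25) = 0.9289;  e^(−rT) = e^(−0.076·1.25) = 0.9094
N(−d₂) = N(0.02) = 0.5080;  N(−d₁) = N(-0.13) = 0.4483
P = 395·0.9094·0.5080 − 390·0.9289·0.4483 = 182.4802 − 162.4061 = 20.0741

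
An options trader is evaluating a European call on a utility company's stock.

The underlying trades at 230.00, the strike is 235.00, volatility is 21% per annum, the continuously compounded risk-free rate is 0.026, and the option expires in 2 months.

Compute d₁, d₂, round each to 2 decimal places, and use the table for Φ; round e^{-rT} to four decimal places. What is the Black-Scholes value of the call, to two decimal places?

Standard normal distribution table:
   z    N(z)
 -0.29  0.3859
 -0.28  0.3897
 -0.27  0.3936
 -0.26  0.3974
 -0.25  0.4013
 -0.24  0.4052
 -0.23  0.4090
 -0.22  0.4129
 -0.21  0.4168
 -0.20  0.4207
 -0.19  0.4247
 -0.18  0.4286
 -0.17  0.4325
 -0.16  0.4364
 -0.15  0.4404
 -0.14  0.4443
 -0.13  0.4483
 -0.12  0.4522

5.56

T = 0.1667;  σ√T = 0.0857
d₁ = [ln(230/235) + (0.026 + 0.21²/2)·0.1667] / 0.0857 = [-0.0215 + 0.0080] / 0.0857 = -0.1574 ≈ -0.16
d₂ = d₁ − σ√T = -0.1574 − 0.0857 = -0.2432 ≈ -0.24
e^(−rT) = e^(−0.026·0.1667) = 0.9957
N(d₁) = N(-0.16) = 0.4364;  N(d₂) = N(-0.24) = 0.4052
C = 230·0.4364 − 235·0.9957·0.4052 = 100.3720 − 94.8125 = 5.5595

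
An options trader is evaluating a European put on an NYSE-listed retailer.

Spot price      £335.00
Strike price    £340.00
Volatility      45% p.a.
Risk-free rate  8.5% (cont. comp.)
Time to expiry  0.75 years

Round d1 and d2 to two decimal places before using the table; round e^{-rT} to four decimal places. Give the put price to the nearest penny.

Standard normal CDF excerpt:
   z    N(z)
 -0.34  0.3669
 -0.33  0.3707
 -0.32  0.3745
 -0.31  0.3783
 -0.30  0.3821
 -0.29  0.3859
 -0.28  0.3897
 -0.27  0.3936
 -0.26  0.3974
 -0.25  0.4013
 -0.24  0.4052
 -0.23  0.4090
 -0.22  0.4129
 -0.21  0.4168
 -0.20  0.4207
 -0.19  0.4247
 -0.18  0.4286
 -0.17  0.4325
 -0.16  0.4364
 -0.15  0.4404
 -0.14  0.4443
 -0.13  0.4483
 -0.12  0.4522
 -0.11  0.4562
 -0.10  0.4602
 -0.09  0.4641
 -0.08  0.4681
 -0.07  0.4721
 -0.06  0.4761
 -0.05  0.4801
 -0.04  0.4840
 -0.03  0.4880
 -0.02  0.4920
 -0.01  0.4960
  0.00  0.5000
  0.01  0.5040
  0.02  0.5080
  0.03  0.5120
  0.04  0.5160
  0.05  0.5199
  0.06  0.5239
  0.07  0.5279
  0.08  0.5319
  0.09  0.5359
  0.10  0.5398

£42.94

σ√T = 0.45·√0.75 = 0.3897
d₁ = [ln(335/340) + (0.085 + ½·0.45²)·0.75] / (σ√T) = (-0.0148 + 0.1397) / 0.3897 = 0.3204 → 0.32
d₂ = 0.3204 − 0.3897 = -0.0693 → -0.07
exp(−rT) = exp(−0.085·0.75) = 0.9382
P = 340·0.9382·N(0.07) − 335·N(-0.32) = 340·0.9382·0.5279 − 335·0.3745 = 168.3938 − 125.4575 = 42.9363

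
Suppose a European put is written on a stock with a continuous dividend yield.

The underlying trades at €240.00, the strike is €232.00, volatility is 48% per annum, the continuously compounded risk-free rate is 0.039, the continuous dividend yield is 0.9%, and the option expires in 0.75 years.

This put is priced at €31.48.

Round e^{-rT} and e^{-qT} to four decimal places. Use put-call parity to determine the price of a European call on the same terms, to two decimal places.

€44.55

e^(−qT) = e^(−0.009·0.75) = 0.9933;  e^(−rT) = e^(−0.039·0.75) = 0.9712
Put-call parity: C − P = S·e^(−qT) − K·e^(−rT) = 240·0.9933 − 232·0.9712 = 238.3920 − 225.3184 = 13.0736
C = P + (C − P) = 31.48 + (13.0736) = 44.5536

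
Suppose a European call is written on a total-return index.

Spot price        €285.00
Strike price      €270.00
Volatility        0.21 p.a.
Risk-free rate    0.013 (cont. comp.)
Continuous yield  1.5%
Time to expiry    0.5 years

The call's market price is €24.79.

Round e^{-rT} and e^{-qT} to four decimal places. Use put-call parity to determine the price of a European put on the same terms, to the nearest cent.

e^(−qT) = e^(−0.015·0.5) = 0.9925;  e^(−rT) = e^(−0.013·0.5) = 0.9935
Put-call parity: C − P = S·e^(−qT) − K·e^(−rT) = 285·0.9925 − 270·0.9935 = 282.8625 − 268.2450 = 14.6175
P = C − (C − P) = 24.79 − (14.6175) = 10.1725

€10.17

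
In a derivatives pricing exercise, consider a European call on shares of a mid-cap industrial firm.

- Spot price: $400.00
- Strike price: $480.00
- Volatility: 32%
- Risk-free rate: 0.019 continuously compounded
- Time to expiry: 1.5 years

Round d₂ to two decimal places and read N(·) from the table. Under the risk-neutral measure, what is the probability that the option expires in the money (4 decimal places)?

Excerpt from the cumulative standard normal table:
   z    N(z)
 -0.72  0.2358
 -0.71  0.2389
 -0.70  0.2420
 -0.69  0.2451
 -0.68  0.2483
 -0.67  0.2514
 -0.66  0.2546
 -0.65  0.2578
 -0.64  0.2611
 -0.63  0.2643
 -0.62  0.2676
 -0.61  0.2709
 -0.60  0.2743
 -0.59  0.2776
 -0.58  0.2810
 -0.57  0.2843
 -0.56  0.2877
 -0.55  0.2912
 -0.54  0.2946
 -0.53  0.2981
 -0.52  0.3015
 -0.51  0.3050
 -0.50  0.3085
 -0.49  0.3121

T = 1.5;  σ√T = 0.3919
d₁ = [ln(400/480) + (0.019 + ½·0.32²)·1.5] / (σ√T) = (-0.1823 + 0.1053) / 0.3919 = -0.1965 → -0.20
d₂ = -0.1965 − 0.3919 = -0.5884 → -0.59
Risk-neutral Pr[S_T > K] = N(d₂) = N(-0.59) = 0.2776

0.2776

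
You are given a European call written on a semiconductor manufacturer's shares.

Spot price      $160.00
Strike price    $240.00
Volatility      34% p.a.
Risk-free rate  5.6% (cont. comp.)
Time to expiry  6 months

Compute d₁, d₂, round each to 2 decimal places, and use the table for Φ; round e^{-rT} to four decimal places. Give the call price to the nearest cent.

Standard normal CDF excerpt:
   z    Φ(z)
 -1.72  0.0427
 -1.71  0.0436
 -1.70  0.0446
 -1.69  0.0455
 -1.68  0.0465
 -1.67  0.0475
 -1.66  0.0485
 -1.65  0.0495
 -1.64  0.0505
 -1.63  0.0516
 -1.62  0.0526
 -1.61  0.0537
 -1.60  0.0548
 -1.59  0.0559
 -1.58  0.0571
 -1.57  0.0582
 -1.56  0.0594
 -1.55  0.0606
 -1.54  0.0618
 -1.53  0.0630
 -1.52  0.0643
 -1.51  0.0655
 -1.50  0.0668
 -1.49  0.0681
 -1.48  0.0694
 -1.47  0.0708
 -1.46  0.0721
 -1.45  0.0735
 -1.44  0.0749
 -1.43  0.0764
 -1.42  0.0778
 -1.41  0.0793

σ√T = 0.34 × 0.7071 = 0.2404
d₁ = [ln(160/240) + (0.056 + 0.34²/2)·0.5] / 0.2404 = [-0.4055 + 0.0569] / 0.2404 = -1.4498 ≈ -1.45
d₂ = d₁ − σ√T = -1.4498 − 0.2404 = -1.6903 ≈ -1.69
exp(−rT) = exp(−0.056·0.5) = 0.9724
N(d₁) = N(-1.45) = 0.0735;  N(d₂) = N(-1.69) = 0.0455
C = 160·0.0735 − 240·0.9724·0.0455 = 11.7600 − 10.6186 = 1.1414

$1.14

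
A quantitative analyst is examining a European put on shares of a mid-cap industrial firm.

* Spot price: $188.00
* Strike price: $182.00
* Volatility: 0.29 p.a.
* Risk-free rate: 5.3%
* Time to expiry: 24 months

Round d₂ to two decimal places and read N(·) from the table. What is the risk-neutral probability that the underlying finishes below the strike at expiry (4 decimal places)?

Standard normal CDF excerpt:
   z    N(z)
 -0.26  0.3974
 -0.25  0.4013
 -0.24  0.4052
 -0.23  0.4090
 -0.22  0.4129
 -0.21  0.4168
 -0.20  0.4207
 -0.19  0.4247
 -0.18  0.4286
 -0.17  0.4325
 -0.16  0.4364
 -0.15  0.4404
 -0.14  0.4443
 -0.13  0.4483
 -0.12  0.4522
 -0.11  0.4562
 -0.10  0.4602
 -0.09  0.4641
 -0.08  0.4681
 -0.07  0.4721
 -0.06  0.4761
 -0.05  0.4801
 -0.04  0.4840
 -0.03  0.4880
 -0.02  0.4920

0.4483

σ√T = 0.29·√2 = 0.4101
d₁ = [ln(188/182) + (0.053 + ½·0.29²)·2] / (σ√T) = (0.0324 + 0.1901) / 0.4101 = 0.5426 → 0.54
d₂ = 0.5426 − 0.4101 = 0.1325 → 0.13
Risk-neutral Pr[S_T < K] = N(−d₂) = N(-0.13) = 0.4483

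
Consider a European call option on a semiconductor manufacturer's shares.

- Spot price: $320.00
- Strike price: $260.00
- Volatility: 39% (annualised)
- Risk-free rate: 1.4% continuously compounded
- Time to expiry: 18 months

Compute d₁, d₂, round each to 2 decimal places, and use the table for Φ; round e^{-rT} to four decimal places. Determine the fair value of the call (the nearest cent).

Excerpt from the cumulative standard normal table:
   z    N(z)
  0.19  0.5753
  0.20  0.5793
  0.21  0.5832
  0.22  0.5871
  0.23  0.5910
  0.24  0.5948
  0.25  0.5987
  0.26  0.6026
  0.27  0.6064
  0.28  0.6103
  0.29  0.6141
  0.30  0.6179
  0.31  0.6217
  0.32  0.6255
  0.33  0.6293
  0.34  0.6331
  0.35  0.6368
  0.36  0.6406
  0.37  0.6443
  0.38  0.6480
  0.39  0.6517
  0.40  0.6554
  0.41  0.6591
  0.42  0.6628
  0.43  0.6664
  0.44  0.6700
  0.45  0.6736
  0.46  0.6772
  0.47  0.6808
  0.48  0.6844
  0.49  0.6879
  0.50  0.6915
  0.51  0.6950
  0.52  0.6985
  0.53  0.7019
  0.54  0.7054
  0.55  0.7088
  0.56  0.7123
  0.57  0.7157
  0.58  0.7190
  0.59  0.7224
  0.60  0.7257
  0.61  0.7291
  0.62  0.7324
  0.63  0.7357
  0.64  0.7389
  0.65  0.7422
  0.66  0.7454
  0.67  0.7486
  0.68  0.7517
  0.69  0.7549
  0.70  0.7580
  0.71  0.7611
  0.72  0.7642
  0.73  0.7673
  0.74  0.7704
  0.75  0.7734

σ√T = 0.39 × 1.2247 = 0.4777
d₁ = [ln(320/260) + (0.014 + ½·0.39²)·1.5] / (σ√T) = (0.2076 + 0.1351) / 0.4777 = 0.7175 → 0.72
d₂ = 0.7175 − 0.4777 = 0.2398 → 0.24
exp(−rT) = exp(−0.014·1.5) = 0.9792
N(d₁) = N(0.72) = 0.7642;  N(d₂) = N(0.24) = 0.5948
C = 320·0.7642 − 260·0.9792·0.5948 = 244.5440 − 151.4313 = 93.1127

$93.11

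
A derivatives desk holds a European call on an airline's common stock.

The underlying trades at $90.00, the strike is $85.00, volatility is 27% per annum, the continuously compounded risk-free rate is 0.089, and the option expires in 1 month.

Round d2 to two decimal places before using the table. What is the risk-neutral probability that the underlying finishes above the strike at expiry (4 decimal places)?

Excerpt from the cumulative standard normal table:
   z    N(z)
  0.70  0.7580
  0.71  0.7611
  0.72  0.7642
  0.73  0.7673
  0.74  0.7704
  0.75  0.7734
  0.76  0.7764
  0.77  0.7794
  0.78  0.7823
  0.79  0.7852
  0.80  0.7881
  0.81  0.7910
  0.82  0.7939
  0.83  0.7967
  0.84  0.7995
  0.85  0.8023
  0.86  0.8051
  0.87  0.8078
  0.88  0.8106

0.7852

σ√T = 0.27 × 0.2887 = 0.0779
d₁ = [ln(90/85) + (0.089 + 0.27²/2)·0.08333] / 0.0779 = [0.0572 + 0.0105] / 0.0779 = 0.8675 ≈ 0.87
d₂ = d₁ − σ√T = 0.8675 − 0.0779 = 0.7895 ≈ 0.79
Risk-neutral Pr[S_T > K] = N(d₂) = N(0.79) = 0.7852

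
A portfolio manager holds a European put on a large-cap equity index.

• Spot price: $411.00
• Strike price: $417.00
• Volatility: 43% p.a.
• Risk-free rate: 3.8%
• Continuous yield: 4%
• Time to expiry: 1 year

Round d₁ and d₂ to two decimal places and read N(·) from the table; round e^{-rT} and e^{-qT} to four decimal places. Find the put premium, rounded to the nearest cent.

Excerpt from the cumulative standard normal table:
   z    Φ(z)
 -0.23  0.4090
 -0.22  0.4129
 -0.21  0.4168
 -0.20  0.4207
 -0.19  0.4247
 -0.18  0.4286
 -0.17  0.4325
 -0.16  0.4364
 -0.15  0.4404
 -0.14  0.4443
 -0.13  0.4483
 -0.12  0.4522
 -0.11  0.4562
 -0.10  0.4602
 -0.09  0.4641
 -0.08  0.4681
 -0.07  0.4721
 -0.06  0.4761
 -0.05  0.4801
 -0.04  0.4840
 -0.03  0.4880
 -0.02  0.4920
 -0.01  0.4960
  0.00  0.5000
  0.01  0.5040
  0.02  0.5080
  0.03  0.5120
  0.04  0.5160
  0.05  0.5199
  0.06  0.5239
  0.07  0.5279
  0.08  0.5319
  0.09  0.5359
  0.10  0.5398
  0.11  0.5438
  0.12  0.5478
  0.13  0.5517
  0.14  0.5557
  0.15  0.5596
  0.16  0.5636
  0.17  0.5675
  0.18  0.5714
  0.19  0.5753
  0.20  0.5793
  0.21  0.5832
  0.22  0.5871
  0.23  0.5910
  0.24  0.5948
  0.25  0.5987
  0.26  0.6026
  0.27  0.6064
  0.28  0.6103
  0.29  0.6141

σ√T = 0.43·√1 = 0.4300
d₁ = [ln(411/417) + (0.038 − 0.04 + 0.43²/2)·1] / 0.4300 = [-0.0145 + 0.0904] / 0.4300 = 0.1766 which rounds to 0.18
d₂ = d₁ − σ√T = 0.1766 − 0.4300 = -0.2534 which rounds to -0.25
e^(−qT) = e^(−0.04·1) = 0.9608;  e^(−rT) = e^(−0.038·1) = 0.9627
N(−d₂) = N(0.25) = 0.5987;  N(−d₁) = N(-0.18) = 0.4286
P = 417·0.9627·0.5987 − 411·0.9608·0.4286 = 240.3457 − 169.2493 = 71.0963

$71.10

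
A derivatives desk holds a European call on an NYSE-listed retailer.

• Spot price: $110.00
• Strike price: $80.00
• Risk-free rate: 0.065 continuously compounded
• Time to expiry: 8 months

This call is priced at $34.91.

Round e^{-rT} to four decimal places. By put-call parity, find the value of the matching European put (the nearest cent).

$1.52

e^(−rT) = e^(−0.065·0.6667) = 0.9576
Put-call parity: C − P = S − K·e^(−rT) = 110 − 80·0.9576 = 110 − 76.6080 = 33.3920
P = C − (C − P) = 34.91 − (33.3920) = 1.5180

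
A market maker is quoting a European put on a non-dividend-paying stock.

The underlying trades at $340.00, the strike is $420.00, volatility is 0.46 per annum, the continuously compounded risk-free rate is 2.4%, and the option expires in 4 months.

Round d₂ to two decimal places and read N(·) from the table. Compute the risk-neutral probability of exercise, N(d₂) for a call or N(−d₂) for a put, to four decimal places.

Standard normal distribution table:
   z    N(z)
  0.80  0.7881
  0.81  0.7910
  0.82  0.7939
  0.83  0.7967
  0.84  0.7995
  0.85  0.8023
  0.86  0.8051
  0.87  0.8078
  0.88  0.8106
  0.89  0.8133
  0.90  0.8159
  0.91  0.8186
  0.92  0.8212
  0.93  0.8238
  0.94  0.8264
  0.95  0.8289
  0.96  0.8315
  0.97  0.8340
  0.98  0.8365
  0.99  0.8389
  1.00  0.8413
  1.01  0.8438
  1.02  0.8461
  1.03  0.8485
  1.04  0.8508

T = 0.3333;  σ√T = 0.2656
d₁ = [ln(340/420) + (0.024 + 0.46²/2)·0.3333] / 0.2656 = [-0.2113 + 0.0433] / 0.2656 = -0.6327 → -0.63
d₂ = d₁ − σ√T = -0.6327 − 0.2656 = -0.8983 → -0.90
Pr(exercise) under Q = N(−d₂) = N(0.90) = 0.8159

0.8159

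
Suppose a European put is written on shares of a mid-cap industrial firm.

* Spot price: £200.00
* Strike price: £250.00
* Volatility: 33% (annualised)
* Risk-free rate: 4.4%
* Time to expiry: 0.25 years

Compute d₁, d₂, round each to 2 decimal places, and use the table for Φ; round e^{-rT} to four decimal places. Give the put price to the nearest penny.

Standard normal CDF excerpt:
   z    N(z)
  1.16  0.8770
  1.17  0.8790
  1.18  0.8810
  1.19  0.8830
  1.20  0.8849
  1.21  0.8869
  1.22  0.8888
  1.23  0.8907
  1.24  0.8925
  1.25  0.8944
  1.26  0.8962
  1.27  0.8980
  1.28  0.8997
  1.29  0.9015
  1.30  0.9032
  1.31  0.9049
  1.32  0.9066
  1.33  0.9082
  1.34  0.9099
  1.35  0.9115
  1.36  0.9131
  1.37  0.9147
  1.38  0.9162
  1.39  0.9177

T = 0.25;  σ√T = 0.1650
d₁ = [ln(200/250) + (0.044 + 0.33²/2)·0.25] / 0.1650 = [-0.2231 + 0.0246] / 0.1650 = -1.2032 which rounds to -1.20
d₂ = d₁ − σ√T = -1.2032 − 0.1650 = -1.3682 which rounds to -1.37
exp(−rT) = exp(−0.044·0.25) = 0.9891
P = 250·0.9891·N(1.37) − 200·N(1.20) = 250·0.9891·0.9147 − 200·0.8849 = 226.1824 − 176.9800 = 49.2024

£49.20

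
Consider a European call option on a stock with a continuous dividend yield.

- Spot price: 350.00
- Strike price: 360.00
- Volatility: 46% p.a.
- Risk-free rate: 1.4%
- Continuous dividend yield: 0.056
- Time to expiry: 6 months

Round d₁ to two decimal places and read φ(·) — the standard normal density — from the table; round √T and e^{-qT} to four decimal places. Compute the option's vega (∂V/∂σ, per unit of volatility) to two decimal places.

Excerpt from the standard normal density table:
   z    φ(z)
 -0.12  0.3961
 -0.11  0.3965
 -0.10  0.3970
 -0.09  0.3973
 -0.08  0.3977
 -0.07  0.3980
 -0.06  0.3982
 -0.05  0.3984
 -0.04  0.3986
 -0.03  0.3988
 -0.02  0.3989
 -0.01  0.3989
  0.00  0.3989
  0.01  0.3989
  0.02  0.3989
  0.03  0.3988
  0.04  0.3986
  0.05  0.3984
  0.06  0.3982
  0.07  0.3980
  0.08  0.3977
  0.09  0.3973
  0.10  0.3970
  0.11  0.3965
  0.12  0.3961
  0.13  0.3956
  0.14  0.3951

σ√T = 0.46 × 0.7071 = 0.3253
ln(S/K) + (r − q + σ²/2)T = ln(350/360) + (0.014 − 0.056 + 0.46²/2)·0.5 = -0.0282 + 0.0319 = 0.0037
d₁ = 0.0037 / 0.3253 = 0.0115 ≈ 0.01
√T = √0.5 = 0.7071
φ(d₁) = φ(0.01) = 0.3989
exp(−qT) = exp(−0.056·0.5) = 0.9724
vega = S·exp(−qT)·φ(d₁)·√T = 350·0.9724·0.3989·0.7071 = 95.9970
(Call and put vega coincide under Black-Scholes.)

96.00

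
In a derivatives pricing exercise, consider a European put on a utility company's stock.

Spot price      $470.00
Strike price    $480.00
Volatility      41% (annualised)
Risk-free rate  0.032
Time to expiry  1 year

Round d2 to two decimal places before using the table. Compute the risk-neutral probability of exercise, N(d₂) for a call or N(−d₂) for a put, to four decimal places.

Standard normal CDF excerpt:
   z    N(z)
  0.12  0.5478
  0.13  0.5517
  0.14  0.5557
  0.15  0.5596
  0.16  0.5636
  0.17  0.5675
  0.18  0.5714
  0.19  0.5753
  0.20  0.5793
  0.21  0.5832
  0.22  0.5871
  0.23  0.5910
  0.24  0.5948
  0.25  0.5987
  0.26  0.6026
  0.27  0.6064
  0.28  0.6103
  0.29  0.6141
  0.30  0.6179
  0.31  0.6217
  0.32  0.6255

σ√T = 0.41·√1 = 0.4100
d₁ = [ln(470/480) + (0.032 + 0.41²/2)·1] / 0.4100 = [-0.0211 + 0.1160] / 0.4100 = 0.2317 ⇒ 0.23
d₂ = d₁ − σ√T = 0.2317 − 0.4100 = -0.1783 ⇒ -0.18
Pr(exercise) under Q = N(−d₂) = N(0.18) = 0.5714

0.5714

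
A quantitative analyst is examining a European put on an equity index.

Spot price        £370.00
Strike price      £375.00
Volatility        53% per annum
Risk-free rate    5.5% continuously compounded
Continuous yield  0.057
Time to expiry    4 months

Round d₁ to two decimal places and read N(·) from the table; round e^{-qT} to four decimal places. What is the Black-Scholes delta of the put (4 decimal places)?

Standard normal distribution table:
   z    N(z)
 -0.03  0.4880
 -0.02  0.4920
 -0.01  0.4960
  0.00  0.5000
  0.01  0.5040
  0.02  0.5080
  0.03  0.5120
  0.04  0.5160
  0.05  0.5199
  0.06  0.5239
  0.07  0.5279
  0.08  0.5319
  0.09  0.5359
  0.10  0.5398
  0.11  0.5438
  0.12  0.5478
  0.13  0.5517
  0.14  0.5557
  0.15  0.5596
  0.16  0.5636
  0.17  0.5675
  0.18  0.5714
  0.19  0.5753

σ√T = 0.53·√0.3333 = 0.3060
d₁ = [ln(370/375) + (0.055 − 0.057 + 0.53²/2)·0.3333] / 0.3060 = [-0.0134 + 0.0462] / 0.3060 = 0.1070 ≈ 0.11
N(d₁) = N(0.11) = 0.5438
Δ_put = e^(−qT)·(N(d₁) − 1) = 0.9812·(0.5438 − 1) = -0.4476

-0.4476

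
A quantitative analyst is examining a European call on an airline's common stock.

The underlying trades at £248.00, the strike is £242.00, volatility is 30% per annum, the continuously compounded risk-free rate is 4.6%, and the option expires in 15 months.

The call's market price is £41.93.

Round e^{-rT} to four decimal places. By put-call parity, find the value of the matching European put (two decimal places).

exp(−rT) = exp(−0.046·1.25) = 0.9441
Put-call parity: C − P = S − K·e^(−rT) = 248 − 242·0.9441 = 248 − 228.4722 = 19.5278
P = C − (C − P) = 41.93 − (19.5278) = 22.4022

£22.40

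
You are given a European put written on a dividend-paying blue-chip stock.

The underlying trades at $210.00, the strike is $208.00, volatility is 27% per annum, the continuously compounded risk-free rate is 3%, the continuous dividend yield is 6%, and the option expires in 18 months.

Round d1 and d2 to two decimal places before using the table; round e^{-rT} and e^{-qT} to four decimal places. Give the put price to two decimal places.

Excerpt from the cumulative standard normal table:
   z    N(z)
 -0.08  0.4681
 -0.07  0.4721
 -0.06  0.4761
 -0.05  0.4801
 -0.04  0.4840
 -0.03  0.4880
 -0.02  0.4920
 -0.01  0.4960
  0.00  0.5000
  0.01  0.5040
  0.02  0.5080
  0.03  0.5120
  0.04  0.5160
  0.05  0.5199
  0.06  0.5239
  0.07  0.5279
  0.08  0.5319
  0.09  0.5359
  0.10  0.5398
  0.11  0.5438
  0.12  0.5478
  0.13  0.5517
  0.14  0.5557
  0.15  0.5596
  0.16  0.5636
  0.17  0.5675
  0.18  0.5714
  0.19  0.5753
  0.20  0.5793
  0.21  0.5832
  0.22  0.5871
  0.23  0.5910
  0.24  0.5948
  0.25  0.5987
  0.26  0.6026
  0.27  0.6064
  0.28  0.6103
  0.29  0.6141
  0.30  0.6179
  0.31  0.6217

$29.21

T = 1.5;  σ√T = 0.3307
d₁ = [ln(210/208) + (0.03 − 0.06 + 0.27²/2)·1.5] / 0.3307 = [0.0096 + 0.0097] / 0.3307 = 0.0582 which rounds to 0.06
d₂ = d₁ − σ√T = 0.0582 − 0.3307 = -0.2725 which rounds to -0.27
exp(−qT) = exp(−0.06·1.5) = 0.9139;  exp(−rT) = exp(−0.03·1.5) = 0.9560
N(−d₂) = N(0.27) = 0.6064;  N(−d₁) = N(-0.06) = 0.4761
P = 208·0.9560·0.6064 − 210·0.9139·0.4761 = 120.5814 − 91.3726 = 29.2088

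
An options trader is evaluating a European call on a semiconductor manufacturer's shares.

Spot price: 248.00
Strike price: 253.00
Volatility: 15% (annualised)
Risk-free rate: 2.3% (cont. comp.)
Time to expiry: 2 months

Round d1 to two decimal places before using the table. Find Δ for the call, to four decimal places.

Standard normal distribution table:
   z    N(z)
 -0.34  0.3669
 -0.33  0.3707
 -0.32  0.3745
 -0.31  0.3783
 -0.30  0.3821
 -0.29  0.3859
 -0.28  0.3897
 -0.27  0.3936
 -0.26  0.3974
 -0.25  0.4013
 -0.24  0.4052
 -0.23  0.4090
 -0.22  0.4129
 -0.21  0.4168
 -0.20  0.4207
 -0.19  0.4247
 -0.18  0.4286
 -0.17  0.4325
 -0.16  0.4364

σ√T = 0.15·√0.1667 = 0.0612
d₁ = [ln(248/253) + (0.023 + ½·0.15²)·0.1667] / (σ√T) = (-0.0200 + 0.0057) / 0.0612 = -0.2327 → -0.23
N(d₁) = N(-0.23) = 0.4090
Δ_call = N(d₁) = 0.4090

0.4090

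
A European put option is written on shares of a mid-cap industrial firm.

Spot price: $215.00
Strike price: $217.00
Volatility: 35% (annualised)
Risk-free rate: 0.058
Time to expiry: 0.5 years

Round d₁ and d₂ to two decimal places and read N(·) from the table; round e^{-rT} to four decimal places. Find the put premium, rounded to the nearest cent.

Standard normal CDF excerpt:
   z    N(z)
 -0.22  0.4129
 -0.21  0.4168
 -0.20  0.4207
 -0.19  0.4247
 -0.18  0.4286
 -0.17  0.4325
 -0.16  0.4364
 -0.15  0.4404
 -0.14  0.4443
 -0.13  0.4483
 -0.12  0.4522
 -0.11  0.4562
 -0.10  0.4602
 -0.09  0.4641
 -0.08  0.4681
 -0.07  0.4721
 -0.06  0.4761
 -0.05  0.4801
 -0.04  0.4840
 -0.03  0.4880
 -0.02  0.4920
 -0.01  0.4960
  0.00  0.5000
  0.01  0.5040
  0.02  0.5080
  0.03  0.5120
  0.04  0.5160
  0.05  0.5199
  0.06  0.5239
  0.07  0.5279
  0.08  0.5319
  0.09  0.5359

$18.32

T = 0.5;  σ√T = 0.2475
d₁ = [ln(215/217) + (0.058 + 0.35²/2)·0.5] / 0.2475 = [-0.0093 + 0.0596] / 0.2475 = 0.2035 which rounds to 0.20
d₂ = d₁ − σ√T = 0.2035 − 0.2475 = -0.0440 which rounds to -0.04
exp(−rT) = exp(−0.058·0.5) = 0.9714
P = 217·0.9714·N(0.04) − 215·N(-0.20) = 217·0.9714·0.5160 − 215·0.4207 = 108.7696 − 90.4505 = 18.3191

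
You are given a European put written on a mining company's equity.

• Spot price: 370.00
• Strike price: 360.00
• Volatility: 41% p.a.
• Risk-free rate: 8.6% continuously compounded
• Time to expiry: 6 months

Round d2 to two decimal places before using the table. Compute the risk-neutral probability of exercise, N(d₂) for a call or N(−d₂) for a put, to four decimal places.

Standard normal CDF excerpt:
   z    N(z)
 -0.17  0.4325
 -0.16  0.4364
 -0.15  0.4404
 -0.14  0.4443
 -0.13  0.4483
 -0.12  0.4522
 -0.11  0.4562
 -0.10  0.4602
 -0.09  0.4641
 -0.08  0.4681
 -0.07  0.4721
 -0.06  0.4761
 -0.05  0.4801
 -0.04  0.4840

0.4602

T = 0.5;  σ√T = 0.2899
ln(S/K) + (r + σ²/2)T = ln(370/360) + (0.086 + 0.41²/2)·0.5 = 0.0274 + 0.0850 = 0.1124
d₁ = 0.1124 / 0.2899 = 0.3878 which rounds to 0.39
d₂ = d₁ − σ√T = 0.3878 − 0.2899 = 0.0979 which rounds to 0.10
Risk-neutral Pr[S_T < K] = N(−d₂) = N(-0.10) = 0.4602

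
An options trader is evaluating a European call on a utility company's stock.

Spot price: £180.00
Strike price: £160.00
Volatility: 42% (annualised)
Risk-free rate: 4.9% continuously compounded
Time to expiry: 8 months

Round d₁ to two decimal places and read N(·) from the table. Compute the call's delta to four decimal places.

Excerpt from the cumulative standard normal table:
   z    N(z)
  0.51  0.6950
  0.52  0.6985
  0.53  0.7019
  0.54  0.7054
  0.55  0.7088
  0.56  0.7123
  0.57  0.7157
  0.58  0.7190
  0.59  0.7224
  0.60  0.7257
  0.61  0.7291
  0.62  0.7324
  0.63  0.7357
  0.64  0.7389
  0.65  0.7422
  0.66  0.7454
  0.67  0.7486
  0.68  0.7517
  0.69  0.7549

T = 0.6667;  σ√T = 0.3429
d₁ = [ln(180/160) + (0.049 + 0.42²/2)·0.6667] / 0.3429 = [0.1178 + 0.0915] / 0.3429 = 0.6102 ≈ 0.61
N(d₁) = N(0.61) = 0.7291
Δ_call = N(d₁) = 0.7291

0.7291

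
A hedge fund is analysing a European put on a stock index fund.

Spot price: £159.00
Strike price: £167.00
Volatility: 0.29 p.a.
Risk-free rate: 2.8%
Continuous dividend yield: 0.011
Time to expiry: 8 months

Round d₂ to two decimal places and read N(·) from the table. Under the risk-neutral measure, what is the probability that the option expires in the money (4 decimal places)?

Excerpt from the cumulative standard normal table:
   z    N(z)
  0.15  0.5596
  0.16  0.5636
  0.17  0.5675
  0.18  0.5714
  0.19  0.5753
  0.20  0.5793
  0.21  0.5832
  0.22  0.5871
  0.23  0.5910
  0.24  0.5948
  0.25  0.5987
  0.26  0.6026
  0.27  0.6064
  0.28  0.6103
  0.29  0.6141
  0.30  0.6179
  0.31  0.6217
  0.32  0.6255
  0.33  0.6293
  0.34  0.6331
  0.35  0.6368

T = 0.6667;  σ√T = 0.2368
d₁ = [ln(159/167) + (0.028 − 0.011 + 0.29²/2)·0.6667] / 0.2368 = [-0.0491 + 0.0394] / 0.2368 = -0.0411 ≈ -0.04
d₂ = d₁ − σ√T = -0.0411 − 0.2368 = -0.2778 ≈ -0.28
Pr(exercise) under Q = N(−d₂) = N(0.28) = 0.6103

0.6103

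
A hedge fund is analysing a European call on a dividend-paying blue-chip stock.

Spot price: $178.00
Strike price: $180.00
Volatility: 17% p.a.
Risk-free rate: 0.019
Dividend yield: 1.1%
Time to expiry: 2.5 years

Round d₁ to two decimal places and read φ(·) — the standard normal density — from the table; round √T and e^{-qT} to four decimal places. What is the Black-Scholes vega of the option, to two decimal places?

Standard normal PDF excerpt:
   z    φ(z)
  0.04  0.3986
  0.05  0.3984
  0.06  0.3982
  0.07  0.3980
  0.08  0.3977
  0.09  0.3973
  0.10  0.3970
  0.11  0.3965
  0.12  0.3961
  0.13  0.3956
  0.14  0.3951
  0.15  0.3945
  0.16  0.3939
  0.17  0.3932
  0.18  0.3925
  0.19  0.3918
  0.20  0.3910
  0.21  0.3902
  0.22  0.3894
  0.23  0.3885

σ√T = 0.17 × 1.5811 = 0.2688
d₁ = [ln(178/180) + (0.019 − 0.011 + 0.17²/2)·2.5] / 0.2688 = [-0.0112 + 0.0561] / 0.2688 = 0.1672 ⇒ 0.17
√T = √2.5 = 1.5811
φ(d₁) = φ(0.17) = 0.3932
e^(−qT) = e^(−0.011·2.5) = 0.9729
vega = S·e^(−qT)·φ(d₁)·√T = 178·0.9729·0.3932·1.5811 = 107.6617

107.66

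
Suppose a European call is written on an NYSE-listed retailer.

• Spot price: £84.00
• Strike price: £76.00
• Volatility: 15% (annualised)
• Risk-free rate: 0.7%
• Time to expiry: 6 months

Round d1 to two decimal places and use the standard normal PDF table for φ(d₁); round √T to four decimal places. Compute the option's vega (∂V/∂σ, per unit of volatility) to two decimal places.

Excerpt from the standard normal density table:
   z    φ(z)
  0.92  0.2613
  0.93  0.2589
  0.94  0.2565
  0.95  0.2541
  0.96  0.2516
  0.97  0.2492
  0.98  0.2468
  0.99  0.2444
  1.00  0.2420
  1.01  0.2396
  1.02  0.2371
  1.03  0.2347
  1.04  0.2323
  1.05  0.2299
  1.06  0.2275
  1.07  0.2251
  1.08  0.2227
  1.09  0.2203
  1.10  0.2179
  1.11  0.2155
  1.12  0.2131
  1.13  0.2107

13.94

T = 0.5;  σ√T = 0.1061
d₁ = [ln(84/76) + (0.007 + ½·0.15²)·0.5] / (σ√T) = (0.1001 + 0.0091) / 0.1061 = 1.0296 → 1.03
√T = √0.5 = 0.7071
φ(d₁) = φ(1.03) = 0.2347
vega = S·φ(d₁)·√T = 84·0.2347·0.7071 = 13.9403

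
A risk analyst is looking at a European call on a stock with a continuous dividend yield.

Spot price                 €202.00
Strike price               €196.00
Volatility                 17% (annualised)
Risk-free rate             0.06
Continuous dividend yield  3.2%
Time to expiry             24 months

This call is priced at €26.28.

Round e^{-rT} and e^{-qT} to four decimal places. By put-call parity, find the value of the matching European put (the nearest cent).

e^(−qT) = e^(−0.032·2) = 0.9380;  e^(−rT) = e^(−0.06·2) = 0.8869
Put-call parity: C − P = S·e^(−qT) − K·e^(−rT) = 202·0.9380 − 196·0.8869 = 189.4760 − 173.8324 = 15.6436
P = C − (C − P) = 26.28 − (15.6436) = 10.6364

€10.64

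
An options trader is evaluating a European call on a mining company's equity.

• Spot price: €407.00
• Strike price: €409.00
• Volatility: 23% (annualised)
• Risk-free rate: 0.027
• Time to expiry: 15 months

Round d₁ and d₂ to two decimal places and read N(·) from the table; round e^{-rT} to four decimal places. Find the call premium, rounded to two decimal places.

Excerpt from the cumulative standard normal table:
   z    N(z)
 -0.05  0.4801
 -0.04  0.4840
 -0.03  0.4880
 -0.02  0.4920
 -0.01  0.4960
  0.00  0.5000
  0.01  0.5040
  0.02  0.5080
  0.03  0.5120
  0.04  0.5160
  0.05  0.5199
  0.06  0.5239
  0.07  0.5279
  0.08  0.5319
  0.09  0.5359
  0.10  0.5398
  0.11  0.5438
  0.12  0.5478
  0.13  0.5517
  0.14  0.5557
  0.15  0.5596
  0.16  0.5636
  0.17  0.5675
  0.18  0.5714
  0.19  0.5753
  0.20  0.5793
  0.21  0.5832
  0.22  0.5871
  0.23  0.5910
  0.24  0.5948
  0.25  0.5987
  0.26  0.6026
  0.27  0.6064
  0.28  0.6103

σ√T = 0.23·√1.25 = 0.2571
d₁ = [ln(407/409) + (0.027 + 0.23²/2)·1.25] / 0.2571 = [-0.0049 + 0.0668] / 0.2571 = 0.2408 → 0.24
d₂ = d₁ − σ√T = 0.2408 − 0.2571 = -0.0164 → -0.02
exp(−rT) = exp(−0.027·1.25) = 0.9668
N(d₁) = N(0.24) = 0.5948;  N(d₂) = N(-0.02) = 0.4920
C = 407·0.5948 − 409·0.9668·0.4920 = 242.0836 − 194.5472 = 47.5364

€47.54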